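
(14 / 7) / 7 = 2 / 7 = 0.29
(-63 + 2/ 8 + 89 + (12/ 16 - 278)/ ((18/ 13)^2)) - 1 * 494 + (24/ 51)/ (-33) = -148411331/ 242352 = -612.38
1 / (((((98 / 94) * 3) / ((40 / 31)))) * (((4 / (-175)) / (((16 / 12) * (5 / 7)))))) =-235000 / 13671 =-17.19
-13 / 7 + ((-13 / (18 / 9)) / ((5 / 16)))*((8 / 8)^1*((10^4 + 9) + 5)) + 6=-7290047 / 35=-208287.06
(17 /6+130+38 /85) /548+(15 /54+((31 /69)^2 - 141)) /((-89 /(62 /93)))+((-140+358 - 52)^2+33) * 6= 19603315604283197 /118423780920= 165535.30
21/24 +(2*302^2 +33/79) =115282673/632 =182409.29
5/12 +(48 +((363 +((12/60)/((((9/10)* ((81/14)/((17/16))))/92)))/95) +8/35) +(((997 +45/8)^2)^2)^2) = 8305720346718867748259989603521036817/8133342658560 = 1021193953752513734821989.00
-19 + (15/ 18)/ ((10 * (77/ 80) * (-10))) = -4391/ 231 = -19.01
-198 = -198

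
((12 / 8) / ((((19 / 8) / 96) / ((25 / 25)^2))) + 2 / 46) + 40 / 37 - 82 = -327323 / 16169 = -20.24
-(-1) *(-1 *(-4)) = 4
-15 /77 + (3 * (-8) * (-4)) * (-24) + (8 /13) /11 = -2304.14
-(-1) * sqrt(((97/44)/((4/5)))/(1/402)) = sqrt(2144670)/44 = 33.28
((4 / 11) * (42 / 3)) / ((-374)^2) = 14 / 384659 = 0.00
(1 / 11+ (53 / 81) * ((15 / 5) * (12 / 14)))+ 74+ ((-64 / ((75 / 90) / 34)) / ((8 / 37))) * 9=-376352453 / 3465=-108615.43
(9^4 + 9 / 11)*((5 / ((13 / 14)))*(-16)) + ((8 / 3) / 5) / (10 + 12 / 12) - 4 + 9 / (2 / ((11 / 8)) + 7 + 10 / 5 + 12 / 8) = -28992901498 / 51285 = -565329.07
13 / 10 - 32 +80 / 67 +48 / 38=-359531 / 12730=-28.24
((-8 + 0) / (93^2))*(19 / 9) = -152 / 77841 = -0.00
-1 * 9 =-9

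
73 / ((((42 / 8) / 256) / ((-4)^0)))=74752 / 21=3559.62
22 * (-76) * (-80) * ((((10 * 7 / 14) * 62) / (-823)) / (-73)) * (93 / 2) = 1928150400 / 60079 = 32093.58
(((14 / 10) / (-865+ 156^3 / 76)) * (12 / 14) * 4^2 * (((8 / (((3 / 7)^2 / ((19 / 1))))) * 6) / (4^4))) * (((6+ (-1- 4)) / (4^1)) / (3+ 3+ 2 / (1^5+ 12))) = 229957 / 746135200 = 0.00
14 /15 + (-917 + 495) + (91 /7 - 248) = -9841 /15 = -656.07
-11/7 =-1.57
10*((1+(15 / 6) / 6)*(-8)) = -340 / 3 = -113.33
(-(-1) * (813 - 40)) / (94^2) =773 / 8836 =0.09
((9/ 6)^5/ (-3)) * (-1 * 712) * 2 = 7209/ 2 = 3604.50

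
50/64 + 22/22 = 57/32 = 1.78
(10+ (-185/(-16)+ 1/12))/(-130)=-1039/6240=-0.17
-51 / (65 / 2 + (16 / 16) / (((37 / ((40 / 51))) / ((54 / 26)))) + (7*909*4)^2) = -834054 / 10594192119841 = -0.00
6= 6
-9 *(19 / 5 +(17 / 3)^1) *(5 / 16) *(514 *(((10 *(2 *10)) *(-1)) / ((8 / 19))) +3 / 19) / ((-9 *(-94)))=329358137 / 42864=7683.79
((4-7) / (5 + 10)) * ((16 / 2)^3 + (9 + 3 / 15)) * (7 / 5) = -18242 / 125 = -145.94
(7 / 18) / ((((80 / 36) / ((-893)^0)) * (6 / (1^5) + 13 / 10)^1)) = 7 / 292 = 0.02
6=6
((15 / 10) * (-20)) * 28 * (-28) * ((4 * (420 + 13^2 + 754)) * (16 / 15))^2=11583986204672 / 15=772265746978.13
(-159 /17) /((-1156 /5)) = 795 /19652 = 0.04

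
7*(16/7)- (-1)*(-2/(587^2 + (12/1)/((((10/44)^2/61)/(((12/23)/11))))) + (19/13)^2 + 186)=6848522941479/33548810399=204.14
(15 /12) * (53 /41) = 265 /164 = 1.62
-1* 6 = -6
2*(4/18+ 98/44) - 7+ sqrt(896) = -208/99+ 8*sqrt(14) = 27.83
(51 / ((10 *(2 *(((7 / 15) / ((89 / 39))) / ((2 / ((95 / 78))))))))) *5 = 13617 / 133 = 102.38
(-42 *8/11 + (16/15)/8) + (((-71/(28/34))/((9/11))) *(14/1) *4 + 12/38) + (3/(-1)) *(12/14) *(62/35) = -5935.54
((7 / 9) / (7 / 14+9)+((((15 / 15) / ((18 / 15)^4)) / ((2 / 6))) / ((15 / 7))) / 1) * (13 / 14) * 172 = 1488617 / 12312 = 120.91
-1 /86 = -0.01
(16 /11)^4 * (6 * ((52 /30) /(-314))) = -1703936 /11493185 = -0.15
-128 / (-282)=64 / 141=0.45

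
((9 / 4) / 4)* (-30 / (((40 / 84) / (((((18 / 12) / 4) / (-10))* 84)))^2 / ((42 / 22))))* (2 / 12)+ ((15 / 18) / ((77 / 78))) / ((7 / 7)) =-2307365267 / 9856000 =-234.11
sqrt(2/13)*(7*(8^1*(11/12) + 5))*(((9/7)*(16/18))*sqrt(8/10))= 592*sqrt(130)/195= 34.61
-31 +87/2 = 25/2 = 12.50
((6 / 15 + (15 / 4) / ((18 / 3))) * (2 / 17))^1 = 41 / 340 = 0.12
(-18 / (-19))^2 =324 / 361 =0.90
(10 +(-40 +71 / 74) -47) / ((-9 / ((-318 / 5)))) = -298231 / 555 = -537.35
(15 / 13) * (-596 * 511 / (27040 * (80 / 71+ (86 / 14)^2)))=-794662743 / 2376257624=-0.33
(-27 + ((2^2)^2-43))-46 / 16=-455 / 8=-56.88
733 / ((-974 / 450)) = -164925 / 487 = -338.66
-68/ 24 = -17/ 6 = -2.83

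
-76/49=-1.55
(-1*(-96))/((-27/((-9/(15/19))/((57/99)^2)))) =11616/95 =122.27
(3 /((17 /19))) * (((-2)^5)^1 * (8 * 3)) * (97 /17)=-4246272 /289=-14692.98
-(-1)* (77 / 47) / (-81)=-77 / 3807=-0.02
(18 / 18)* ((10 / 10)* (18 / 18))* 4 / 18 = 2 / 9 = 0.22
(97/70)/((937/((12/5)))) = 582/163975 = 0.00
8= 8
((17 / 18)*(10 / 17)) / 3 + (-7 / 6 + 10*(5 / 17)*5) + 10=21779 / 918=23.72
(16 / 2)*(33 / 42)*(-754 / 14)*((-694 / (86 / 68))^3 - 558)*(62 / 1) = 13511462034813780752 / 3895843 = 3468174162771.39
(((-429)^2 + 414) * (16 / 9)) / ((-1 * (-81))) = 327920 / 81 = 4048.40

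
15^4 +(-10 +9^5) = 109664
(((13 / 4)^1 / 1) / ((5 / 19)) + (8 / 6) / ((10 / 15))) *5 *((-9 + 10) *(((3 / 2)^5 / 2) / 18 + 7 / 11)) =342391 / 5632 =60.79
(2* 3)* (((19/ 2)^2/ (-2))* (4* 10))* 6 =-64980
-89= -89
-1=-1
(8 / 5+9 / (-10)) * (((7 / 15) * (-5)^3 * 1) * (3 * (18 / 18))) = -245 / 2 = -122.50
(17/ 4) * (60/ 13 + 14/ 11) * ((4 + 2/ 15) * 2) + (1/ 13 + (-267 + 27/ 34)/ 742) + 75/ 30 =1616364961/ 7730580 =209.09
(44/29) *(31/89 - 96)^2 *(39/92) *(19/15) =196904166173/26416535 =7453.82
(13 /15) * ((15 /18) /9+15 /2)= 6.58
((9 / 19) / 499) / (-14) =-9 / 132734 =-0.00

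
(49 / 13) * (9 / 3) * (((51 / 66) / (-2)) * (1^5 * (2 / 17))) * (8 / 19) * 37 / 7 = -3108 / 2717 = -1.14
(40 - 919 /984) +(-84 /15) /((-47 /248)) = 15866531 /231240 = 68.61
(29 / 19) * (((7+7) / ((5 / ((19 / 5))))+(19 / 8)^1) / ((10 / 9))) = 35757 / 2000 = 17.88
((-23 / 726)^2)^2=279841 / 277809109776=0.00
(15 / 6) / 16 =5 / 32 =0.16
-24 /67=-0.36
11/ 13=0.85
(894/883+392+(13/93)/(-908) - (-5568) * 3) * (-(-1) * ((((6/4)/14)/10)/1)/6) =1274822514449/41755869120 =30.53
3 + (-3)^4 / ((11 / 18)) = 1491 / 11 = 135.55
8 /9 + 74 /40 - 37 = -6167 /180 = -34.26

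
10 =10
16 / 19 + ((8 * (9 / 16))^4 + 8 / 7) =876837 / 2128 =412.05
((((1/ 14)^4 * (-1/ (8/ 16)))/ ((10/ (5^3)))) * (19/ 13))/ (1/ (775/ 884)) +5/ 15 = 440372297/ 1324430016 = 0.33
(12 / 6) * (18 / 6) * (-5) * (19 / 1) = -570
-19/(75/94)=-23.81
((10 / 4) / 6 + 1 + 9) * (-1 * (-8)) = 250 / 3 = 83.33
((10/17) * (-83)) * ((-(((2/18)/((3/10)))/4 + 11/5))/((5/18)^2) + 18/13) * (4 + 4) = 61130496/5525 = 11064.34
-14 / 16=-7 / 8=-0.88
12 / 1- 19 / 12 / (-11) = 1603 / 132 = 12.14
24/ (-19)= -24/ 19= -1.26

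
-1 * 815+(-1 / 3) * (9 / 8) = -6523 / 8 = -815.38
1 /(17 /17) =1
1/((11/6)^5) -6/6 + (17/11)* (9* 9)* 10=201453295/161051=1250.87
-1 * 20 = -20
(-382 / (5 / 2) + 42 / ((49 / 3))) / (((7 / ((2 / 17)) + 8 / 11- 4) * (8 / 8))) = -115676 / 43295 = -2.67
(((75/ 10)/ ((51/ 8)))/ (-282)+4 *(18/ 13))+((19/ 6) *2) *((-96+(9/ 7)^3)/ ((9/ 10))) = -21004442324/ 32064669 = -655.06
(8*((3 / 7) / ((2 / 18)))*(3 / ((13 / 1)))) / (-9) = -72 / 91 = -0.79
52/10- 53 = -239/5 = -47.80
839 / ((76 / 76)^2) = 839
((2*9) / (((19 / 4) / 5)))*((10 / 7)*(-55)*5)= -990000 / 133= -7443.61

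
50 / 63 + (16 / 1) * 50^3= 126000050 / 63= 2000000.79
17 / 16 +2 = 49 / 16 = 3.06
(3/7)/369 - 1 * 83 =-71462/861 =-83.00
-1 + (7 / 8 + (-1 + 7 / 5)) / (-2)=-131 / 80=-1.64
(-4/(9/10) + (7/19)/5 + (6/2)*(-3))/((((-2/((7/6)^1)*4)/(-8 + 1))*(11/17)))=-1190357/56430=-21.09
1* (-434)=-434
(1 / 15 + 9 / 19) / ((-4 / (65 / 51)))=-1001 / 5814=-0.17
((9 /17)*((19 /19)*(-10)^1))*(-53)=4770 /17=280.59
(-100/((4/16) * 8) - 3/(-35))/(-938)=1747/32830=0.05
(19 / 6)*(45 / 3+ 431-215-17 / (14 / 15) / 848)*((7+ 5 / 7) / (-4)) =-468912267 / 332416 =-1410.62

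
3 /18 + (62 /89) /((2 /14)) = 2693 /534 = 5.04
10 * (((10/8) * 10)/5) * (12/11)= 300/11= 27.27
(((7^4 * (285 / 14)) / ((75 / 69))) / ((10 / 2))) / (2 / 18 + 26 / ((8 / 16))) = 578151 / 3350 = 172.58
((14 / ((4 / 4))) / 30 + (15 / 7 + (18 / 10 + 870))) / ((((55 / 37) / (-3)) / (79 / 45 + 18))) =-431429287 / 12375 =-34862.97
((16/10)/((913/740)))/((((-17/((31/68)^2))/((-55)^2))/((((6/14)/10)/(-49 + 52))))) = -1955635/2854453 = -0.69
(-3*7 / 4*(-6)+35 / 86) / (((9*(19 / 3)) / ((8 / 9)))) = 10976 / 22059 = 0.50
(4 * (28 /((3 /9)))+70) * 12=4872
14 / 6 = 7 / 3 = 2.33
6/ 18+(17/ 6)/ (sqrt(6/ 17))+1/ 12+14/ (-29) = -23/ 348+17* sqrt(102)/ 36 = 4.70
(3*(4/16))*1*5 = 15/4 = 3.75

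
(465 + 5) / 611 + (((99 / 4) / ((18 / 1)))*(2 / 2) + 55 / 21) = 10403 / 2184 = 4.76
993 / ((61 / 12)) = 11916 / 61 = 195.34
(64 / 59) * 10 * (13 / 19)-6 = 1594 / 1121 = 1.42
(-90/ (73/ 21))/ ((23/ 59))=-66.41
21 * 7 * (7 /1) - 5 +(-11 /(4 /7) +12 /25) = 100523 /100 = 1005.23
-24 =-24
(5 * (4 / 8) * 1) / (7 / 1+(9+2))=5 / 36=0.14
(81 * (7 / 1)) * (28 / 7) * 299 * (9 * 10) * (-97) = -5920092360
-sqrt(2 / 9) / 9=-sqrt(2) / 27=-0.05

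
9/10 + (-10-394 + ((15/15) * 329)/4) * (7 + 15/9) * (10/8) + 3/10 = -139377/40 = -3484.42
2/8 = 0.25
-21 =-21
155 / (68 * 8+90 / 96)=2480 / 8719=0.28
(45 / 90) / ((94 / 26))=0.14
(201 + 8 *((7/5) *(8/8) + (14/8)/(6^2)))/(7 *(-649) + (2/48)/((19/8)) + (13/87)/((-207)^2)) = -150575428089/3217767077030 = -0.05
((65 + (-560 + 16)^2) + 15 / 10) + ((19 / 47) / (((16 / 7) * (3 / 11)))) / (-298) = 198998927257 / 672288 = 296002.50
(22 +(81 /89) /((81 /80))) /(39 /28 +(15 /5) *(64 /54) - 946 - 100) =-513576 /23348705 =-0.02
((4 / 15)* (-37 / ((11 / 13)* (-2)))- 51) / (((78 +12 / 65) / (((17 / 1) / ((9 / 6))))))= -1647113 / 251559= -6.55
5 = 5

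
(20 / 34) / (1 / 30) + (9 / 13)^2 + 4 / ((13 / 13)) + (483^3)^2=36476940980973566306 / 2873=12696463968316591.13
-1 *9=-9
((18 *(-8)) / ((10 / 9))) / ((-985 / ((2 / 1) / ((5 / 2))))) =2592 / 24625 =0.11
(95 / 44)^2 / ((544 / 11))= 9025 / 95744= 0.09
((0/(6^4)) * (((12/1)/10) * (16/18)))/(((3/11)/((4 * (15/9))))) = 0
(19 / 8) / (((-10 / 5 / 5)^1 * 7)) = -0.85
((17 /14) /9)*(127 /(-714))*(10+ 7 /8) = -3683 /14112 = -0.26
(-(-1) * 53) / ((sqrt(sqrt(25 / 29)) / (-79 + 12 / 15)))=-20723 * 29^(1 / 4) * sqrt(5) / 25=-4301.27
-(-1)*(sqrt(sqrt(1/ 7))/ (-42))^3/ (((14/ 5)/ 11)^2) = -3025*7^(1/ 4)/ 101648736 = -0.00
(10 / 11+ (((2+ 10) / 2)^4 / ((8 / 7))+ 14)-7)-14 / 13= 163139 / 143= 1140.83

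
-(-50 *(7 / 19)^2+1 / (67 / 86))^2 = -17716674816 / 585010969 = -30.28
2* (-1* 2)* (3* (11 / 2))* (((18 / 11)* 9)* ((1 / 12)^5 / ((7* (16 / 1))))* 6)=-3 / 14336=-0.00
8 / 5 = 1.60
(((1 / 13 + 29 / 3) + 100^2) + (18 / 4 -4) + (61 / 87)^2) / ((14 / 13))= 281436089 / 30276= 9295.68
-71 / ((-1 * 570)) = 71 / 570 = 0.12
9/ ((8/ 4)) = 9/ 2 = 4.50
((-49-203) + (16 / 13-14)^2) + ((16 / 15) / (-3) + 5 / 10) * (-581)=-2629337 / 15210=-172.87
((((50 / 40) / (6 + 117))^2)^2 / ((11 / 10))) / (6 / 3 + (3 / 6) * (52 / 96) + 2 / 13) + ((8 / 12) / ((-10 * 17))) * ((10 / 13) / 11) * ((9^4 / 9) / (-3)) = 8800234101293 / 132057826026984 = 0.07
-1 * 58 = -58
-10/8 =-5/4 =-1.25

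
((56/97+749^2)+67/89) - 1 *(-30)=4843392106/8633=561032.33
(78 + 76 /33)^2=7022500 /1089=6448.58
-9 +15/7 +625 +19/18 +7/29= 2263433/3654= 619.44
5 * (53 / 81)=265 / 81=3.27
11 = 11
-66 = -66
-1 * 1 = -1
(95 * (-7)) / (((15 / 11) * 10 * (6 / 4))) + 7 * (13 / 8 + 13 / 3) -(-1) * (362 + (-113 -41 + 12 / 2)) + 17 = 86471 / 360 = 240.20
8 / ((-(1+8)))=-8 / 9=-0.89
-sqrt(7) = -2.65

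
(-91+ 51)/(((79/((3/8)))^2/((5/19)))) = -225/948632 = -0.00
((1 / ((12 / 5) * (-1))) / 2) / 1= -0.21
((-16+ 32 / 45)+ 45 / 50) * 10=-1295 / 9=-143.89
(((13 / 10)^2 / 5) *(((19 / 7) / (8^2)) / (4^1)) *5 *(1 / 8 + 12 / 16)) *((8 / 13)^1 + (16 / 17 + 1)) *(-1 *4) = -27911 / 174080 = -0.16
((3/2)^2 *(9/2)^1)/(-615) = -27/1640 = -0.02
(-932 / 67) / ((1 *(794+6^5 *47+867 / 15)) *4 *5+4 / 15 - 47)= -13980 / 7363061413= -0.00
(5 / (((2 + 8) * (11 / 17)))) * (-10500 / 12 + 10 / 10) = -7429 / 11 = -675.36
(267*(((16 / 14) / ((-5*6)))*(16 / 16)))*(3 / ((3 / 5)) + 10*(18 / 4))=-3560 / 7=-508.57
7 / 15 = 0.47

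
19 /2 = 9.50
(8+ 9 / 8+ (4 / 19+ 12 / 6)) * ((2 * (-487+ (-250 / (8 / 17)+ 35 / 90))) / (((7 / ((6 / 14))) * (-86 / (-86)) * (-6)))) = 63135889 / 268128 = 235.47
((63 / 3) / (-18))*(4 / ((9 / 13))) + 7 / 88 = -15827 / 2376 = -6.66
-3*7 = -21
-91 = -91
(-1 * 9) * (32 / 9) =-32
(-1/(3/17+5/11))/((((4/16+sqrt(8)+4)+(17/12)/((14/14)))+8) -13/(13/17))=1683*sqrt(2)/1652+2805/1652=3.14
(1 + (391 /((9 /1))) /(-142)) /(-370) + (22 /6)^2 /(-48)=-1599979 /5674320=-0.28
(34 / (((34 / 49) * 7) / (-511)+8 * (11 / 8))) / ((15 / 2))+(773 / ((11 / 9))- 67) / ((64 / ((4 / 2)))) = 938380493 / 51893160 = 18.08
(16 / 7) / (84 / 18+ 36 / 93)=744 / 1645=0.45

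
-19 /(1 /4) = -76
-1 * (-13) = 13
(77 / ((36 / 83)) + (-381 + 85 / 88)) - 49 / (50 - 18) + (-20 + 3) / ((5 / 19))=-268.64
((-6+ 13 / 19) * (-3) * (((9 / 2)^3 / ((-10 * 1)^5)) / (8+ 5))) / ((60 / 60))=-220887 / 197600000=-0.00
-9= -9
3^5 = 243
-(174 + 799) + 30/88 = -42797/44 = -972.66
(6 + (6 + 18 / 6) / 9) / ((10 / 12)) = 42 / 5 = 8.40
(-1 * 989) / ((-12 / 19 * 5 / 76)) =357029 / 15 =23801.93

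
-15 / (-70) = 3 / 14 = 0.21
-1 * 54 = -54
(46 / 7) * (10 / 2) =230 / 7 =32.86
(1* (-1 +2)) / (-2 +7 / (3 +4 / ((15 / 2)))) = -53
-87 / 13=-6.69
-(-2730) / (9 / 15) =4550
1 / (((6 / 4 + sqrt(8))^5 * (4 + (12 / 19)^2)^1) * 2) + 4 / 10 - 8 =-97273704958 / 12776140855 + 24888784 * sqrt(2) / 2555228171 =-7.60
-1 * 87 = -87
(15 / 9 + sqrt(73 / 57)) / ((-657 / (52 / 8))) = -65 / 3942 - 13 * sqrt(4161) / 74898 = -0.03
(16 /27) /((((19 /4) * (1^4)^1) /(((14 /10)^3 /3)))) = 21952 /192375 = 0.11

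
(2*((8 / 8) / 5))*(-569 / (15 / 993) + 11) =-376568 / 25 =-15062.72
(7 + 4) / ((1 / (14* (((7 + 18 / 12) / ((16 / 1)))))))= 81.81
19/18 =1.06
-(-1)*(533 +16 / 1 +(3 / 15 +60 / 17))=46982 / 85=552.73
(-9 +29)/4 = 5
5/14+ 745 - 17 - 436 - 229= 887/14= 63.36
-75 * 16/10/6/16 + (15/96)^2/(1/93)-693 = -708587/1024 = -691.98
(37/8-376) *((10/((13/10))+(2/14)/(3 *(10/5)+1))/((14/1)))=-204.59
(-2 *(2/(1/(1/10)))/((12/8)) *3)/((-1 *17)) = 4/85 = 0.05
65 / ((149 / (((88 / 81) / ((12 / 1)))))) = 1430 / 36207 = 0.04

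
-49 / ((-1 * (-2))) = -49 / 2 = -24.50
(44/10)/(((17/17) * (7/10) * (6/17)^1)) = 374/21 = 17.81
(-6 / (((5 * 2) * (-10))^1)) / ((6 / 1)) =1 / 100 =0.01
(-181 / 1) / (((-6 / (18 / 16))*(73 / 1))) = 0.46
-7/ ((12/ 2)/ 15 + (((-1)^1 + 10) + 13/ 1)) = -5/ 16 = -0.31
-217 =-217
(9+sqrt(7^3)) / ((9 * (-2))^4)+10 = 7 * sqrt(7) / 104976+116641 / 11664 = 10.00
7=7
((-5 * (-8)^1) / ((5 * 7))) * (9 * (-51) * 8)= -29376 / 7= -4196.57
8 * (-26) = -208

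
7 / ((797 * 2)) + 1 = 1601 / 1594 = 1.00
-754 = -754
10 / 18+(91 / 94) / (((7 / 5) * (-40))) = 3643 / 6768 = 0.54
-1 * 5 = -5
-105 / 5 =-21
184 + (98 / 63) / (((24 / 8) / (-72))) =440 / 3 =146.67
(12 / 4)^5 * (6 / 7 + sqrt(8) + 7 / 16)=35235 / 112 + 486 * sqrt(2)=1001.91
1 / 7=0.14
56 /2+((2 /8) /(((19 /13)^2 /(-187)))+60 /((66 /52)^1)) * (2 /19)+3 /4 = 9483129 /301796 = 31.42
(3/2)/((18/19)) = 19/12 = 1.58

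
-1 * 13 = -13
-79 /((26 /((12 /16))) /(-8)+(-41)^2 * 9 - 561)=-237 /43691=-0.01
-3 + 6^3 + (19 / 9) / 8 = 15355 / 72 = 213.26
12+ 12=24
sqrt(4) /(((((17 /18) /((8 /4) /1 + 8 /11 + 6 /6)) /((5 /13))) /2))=14760 /2431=6.07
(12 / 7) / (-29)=-12 / 203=-0.06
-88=-88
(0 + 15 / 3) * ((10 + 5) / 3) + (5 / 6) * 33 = 105 / 2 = 52.50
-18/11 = -1.64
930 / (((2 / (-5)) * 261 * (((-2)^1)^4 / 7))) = -5425 / 1392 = -3.90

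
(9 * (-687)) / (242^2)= -6183 / 58564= -0.11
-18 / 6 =-3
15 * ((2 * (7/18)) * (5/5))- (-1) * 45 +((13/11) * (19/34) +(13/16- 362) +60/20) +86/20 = -13309631/44880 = -296.56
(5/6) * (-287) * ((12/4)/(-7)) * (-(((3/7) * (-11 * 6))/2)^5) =1949529602295/33614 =57997548.71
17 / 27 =0.63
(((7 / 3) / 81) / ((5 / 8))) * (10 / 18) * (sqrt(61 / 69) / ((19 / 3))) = 56 * sqrt(4209) / 955719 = 0.00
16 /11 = 1.45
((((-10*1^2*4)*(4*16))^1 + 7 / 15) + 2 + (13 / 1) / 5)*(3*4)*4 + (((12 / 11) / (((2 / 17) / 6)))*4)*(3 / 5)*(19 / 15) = -122467.67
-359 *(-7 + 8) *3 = -1077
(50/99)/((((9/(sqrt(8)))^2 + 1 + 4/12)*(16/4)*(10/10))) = 4/363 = 0.01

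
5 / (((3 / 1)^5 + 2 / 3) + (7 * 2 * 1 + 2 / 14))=105 / 5414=0.02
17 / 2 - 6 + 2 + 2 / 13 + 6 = 277 / 26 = 10.65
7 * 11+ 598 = 675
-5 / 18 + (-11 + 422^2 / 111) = 1060993 / 666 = 1593.08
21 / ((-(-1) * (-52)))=-21 / 52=-0.40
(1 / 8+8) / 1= 65 / 8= 8.12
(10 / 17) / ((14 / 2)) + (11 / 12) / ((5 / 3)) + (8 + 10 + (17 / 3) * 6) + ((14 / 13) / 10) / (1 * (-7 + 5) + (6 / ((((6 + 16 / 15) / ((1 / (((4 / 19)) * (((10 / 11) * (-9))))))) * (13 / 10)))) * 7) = 1606119079 / 30528260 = 52.61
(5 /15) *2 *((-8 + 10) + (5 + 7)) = 28 /3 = 9.33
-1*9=-9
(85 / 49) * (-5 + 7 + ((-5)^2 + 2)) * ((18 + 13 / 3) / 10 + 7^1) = 136561 / 294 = 464.49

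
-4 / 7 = -0.57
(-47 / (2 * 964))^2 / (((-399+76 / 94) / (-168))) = 2180283 / 8695887320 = 0.00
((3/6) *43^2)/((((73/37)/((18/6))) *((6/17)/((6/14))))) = 1706.98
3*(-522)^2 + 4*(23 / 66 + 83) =26986918 / 33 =817785.39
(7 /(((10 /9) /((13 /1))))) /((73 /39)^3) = 48582261 /3890170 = 12.49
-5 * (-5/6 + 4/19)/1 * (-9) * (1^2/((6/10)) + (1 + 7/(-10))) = -4189/76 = -55.12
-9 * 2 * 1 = -18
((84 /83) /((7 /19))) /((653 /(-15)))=-3420 /54199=-0.06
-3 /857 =-0.00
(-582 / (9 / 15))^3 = -912673000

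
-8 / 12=-2 / 3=-0.67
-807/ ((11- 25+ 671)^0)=-807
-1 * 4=-4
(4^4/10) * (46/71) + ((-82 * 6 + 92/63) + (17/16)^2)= -2707130371/5725440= -472.82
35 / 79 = 0.44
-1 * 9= -9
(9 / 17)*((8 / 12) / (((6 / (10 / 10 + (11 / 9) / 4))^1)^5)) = 229345007 / 1332190789632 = 0.00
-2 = -2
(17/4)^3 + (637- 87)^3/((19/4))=42592093347/1216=35026392.56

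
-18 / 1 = -18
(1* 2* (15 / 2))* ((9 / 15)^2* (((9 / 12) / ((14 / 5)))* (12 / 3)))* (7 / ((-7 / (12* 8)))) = -3888 / 7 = -555.43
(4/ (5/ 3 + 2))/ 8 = 3/ 22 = 0.14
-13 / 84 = -0.15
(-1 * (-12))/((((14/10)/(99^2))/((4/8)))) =294030/7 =42004.29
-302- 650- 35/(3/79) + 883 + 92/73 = -216680/219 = -989.41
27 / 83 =0.33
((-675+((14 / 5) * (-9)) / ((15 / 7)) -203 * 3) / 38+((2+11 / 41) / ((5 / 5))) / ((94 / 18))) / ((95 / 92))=-2834892048 / 86955875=-32.60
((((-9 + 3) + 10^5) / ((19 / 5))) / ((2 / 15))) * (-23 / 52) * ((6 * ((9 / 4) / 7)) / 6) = -776203425 / 27664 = -28058.25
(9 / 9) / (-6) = -1 / 6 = -0.17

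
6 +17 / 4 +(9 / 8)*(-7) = 19 / 8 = 2.38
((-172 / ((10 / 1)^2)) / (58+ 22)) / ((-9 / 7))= 301 / 18000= 0.02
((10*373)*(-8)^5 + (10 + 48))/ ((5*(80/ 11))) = -672235201/ 200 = -3361176.00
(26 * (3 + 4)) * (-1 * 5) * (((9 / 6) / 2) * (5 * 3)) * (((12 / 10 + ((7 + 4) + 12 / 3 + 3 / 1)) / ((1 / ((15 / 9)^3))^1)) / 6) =-455000 / 3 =-151666.67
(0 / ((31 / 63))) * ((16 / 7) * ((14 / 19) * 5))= 0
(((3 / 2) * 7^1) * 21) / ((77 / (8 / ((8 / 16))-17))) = -63 / 22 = -2.86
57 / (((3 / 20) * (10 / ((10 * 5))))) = 1900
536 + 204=740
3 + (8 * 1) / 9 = 35 / 9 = 3.89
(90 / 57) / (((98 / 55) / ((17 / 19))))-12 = -198243 / 17689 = -11.21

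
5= 5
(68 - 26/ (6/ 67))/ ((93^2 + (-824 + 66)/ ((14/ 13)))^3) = -0.00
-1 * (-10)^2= -100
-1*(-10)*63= 630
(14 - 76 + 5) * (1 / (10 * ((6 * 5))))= -19 / 100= -0.19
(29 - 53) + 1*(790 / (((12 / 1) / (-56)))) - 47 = -11273 / 3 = -3757.67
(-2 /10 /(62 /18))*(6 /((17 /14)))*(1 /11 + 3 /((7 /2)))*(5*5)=-39420 /5797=-6.80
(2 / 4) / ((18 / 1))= 1 / 36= 0.03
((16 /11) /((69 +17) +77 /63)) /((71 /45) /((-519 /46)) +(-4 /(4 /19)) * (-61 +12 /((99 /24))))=672624 /44512189253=0.00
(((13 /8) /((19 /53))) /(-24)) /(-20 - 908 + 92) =0.00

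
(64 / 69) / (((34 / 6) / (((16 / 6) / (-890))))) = -256 / 521985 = -0.00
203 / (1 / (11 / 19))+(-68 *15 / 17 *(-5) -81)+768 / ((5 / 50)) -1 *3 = 152257 / 19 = 8013.53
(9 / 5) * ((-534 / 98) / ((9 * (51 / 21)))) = -267 / 595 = -0.45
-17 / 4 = -4.25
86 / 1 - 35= 51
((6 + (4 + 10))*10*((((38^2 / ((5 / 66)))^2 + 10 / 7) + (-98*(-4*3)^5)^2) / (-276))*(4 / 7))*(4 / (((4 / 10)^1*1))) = -8325166210499516960 / 3381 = -2462338423691072.75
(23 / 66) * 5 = 115 / 66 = 1.74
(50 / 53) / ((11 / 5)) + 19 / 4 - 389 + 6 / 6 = -892739 / 2332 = -382.82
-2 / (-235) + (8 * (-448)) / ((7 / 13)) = -1564158 / 235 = -6655.99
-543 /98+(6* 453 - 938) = 173897 /98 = 1774.46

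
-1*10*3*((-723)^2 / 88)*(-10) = 39204675 / 22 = 1782030.68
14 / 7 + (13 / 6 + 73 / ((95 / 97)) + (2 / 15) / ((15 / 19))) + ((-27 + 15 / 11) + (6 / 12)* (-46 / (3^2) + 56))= 822211 / 10450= 78.68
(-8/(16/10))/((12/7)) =-35/12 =-2.92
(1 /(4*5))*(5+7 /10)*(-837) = -47709 /200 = -238.54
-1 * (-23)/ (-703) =-0.03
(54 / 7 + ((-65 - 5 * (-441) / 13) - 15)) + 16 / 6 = 27299 / 273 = 100.00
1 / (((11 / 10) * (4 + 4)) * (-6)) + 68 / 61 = 17647 / 16104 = 1.10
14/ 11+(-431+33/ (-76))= -430.16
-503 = -503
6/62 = 3/31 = 0.10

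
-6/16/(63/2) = -1/84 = -0.01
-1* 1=-1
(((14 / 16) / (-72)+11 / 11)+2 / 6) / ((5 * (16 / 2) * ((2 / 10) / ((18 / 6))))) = 761 / 1536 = 0.50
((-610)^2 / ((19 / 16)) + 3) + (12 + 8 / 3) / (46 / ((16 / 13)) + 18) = 7912416841 / 25251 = 313350.63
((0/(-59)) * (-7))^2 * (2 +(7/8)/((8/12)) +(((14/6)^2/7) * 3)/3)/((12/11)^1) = 0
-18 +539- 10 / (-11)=5741 / 11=521.91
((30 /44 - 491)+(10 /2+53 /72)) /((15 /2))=-383789 /5940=-64.61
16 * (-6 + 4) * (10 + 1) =-352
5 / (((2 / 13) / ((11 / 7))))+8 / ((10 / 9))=4079 / 70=58.27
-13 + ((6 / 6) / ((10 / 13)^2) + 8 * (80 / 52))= 1297 / 1300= 1.00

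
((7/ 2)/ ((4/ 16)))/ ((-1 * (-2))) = 7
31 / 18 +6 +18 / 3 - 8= 103 / 18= 5.72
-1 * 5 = -5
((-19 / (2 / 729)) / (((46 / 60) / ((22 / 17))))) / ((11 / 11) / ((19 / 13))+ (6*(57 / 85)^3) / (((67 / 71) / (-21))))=210199330563750 / 711691118461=295.35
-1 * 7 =-7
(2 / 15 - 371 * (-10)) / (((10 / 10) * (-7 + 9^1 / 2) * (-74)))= 55652 / 2775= 20.05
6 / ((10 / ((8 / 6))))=4 / 5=0.80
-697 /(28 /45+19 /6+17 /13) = -815490 /5963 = -136.76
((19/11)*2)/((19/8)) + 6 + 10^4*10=1100082/11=100007.45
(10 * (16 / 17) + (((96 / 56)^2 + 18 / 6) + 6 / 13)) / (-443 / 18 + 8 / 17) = -37134 / 56693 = -0.66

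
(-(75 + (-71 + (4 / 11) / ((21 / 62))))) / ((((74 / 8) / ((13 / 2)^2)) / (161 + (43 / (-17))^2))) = -290367688 / 74851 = -3879.28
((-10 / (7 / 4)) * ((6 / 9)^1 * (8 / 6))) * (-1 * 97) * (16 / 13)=496640 / 819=606.40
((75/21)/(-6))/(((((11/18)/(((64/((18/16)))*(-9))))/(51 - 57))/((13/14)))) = -1497600/539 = -2778.48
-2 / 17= -0.12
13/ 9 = 1.44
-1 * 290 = -290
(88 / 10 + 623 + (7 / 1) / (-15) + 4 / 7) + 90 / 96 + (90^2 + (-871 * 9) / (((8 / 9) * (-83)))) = 246504647 / 27888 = 8839.09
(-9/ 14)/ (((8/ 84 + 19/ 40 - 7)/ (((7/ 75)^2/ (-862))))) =-294/ 290978875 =-0.00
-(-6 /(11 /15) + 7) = 1.18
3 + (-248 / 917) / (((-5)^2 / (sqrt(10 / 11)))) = 3- 248 * sqrt(110) / 252175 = 2.99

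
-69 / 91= -0.76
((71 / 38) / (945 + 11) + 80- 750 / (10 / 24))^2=3904261378159921 / 1319723584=2958393.28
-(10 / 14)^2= -25 / 49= -0.51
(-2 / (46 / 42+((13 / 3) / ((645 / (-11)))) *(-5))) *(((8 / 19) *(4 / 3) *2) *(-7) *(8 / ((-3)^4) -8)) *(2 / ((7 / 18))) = -770560 / 1767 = -436.08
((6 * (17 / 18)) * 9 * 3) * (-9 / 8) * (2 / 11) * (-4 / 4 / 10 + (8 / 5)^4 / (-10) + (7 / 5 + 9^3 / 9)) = -63877653 / 25000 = -2555.11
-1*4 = -4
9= 9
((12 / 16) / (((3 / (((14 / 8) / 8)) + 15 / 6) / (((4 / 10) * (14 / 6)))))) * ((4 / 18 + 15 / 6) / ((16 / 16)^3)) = 2401 / 20430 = 0.12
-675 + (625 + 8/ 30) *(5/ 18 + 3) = 371111/ 270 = 1374.49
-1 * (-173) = 173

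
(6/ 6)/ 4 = 1/ 4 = 0.25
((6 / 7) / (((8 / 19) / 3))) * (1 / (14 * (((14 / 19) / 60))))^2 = 13889475 / 67228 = 206.60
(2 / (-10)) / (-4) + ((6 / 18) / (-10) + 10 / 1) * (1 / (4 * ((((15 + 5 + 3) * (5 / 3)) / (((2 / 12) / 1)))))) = 73 / 1200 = 0.06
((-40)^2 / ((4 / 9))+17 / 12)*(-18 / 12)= -43217 / 8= -5402.12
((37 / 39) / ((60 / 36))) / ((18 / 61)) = 2257 / 1170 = 1.93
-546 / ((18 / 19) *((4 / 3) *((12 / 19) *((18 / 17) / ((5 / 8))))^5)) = -308.23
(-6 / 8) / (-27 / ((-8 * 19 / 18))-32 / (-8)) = -57 / 547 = -0.10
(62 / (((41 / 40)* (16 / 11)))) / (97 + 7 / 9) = 279 / 656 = 0.43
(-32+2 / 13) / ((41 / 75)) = -31050 / 533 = -58.26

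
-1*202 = -202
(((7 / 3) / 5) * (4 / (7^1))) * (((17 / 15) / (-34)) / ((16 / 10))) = -1 / 180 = -0.01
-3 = -3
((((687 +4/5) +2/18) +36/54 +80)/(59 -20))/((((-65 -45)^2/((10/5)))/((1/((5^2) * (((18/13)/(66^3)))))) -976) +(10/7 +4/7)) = -0.02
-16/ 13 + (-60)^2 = 46784/ 13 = 3598.77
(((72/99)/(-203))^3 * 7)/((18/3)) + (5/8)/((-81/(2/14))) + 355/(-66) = -5545191504401/1030725771768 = -5.38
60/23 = 2.61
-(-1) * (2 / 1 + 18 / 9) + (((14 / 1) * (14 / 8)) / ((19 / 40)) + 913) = 18403 / 19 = 968.58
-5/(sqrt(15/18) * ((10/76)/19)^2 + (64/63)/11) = -120520798079109120/2226069074650577 + 10431088321500 * sqrt(30)/2226069074650577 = -54.11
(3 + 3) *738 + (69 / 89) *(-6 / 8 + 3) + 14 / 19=29967775 / 6764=4430.48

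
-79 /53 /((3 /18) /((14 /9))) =-2212 /159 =-13.91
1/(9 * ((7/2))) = 2/63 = 0.03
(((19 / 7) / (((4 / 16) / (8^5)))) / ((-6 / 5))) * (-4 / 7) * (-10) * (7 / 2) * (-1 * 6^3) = 8965324800 / 7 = 1280760685.71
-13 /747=-0.02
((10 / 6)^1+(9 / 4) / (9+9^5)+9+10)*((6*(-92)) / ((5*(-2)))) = 1140.80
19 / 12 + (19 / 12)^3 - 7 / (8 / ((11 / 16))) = 17111 / 3456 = 4.95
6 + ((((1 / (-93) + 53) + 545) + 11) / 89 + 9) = 21.84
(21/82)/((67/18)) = 189/2747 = 0.07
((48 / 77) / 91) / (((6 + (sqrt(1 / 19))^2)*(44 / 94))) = 21432 / 8863855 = 0.00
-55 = -55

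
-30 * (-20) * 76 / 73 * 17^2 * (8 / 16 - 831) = -10944661200 / 73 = -149926865.75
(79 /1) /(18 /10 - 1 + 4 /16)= 1580 /21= 75.24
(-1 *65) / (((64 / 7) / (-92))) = 10465 / 16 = 654.06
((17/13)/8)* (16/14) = 0.19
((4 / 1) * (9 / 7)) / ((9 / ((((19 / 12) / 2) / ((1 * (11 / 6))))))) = 19 / 77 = 0.25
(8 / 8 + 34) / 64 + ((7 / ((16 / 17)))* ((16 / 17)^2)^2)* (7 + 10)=1845123 / 18496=99.76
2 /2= 1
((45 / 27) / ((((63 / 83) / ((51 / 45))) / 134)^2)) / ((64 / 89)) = 795414748841 / 8573040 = 92780.94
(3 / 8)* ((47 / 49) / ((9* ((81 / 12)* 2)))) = 47 / 15876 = 0.00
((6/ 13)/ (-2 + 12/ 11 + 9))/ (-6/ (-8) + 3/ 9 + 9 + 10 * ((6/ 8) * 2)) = 792/ 348257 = 0.00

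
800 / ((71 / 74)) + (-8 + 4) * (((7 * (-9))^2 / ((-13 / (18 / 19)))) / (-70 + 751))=835.50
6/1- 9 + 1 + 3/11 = -19/11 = -1.73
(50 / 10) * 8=40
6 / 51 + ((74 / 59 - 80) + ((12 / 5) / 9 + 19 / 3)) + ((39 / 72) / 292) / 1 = -2531371573 / 35145120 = -72.03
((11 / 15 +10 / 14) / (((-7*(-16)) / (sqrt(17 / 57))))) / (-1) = -sqrt(969) / 4410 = -0.01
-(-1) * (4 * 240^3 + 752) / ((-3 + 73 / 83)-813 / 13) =-59665195408 / 69767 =-855206.55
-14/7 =-2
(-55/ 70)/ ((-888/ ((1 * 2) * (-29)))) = -319/ 6216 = -0.05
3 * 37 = 111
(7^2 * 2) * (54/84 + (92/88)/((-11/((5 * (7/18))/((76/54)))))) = 461013/9196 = 50.13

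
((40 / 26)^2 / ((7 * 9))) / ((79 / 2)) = 800 / 841113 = 0.00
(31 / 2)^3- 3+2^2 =29799 / 8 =3724.88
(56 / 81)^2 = 3136 / 6561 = 0.48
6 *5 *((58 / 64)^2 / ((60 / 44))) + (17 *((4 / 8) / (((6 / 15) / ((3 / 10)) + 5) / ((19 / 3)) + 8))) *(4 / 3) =267185 / 13824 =19.33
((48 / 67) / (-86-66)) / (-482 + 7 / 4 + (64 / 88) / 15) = 3960 / 403455709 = 0.00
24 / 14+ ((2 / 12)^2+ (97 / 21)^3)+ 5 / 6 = 3746095 / 37044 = 101.13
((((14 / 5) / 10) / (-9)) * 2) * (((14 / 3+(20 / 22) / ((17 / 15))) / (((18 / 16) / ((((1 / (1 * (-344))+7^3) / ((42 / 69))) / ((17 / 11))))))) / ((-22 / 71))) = 295570050802 / 830434275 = 355.92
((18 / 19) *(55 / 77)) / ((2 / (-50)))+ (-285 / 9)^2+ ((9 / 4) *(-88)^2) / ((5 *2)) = 16328639 / 5985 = 2728.26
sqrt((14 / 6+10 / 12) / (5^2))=sqrt(114) / 30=0.36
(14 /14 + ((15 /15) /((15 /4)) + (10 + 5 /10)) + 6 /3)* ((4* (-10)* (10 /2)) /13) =-8260 /39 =-211.79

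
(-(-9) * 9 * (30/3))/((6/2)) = 270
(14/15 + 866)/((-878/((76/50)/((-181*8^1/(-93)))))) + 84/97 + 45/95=45517019473/36610734250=1.24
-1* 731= -731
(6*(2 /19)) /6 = 2 /19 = 0.11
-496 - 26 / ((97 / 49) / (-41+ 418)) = -528410 / 97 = -5447.53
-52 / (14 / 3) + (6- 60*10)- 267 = -6105 / 7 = -872.14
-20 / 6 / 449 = -10 / 1347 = -0.01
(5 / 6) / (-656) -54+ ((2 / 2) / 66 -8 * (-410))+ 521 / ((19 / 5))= 2766582523 / 822624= 3363.12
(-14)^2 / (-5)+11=-141 / 5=-28.20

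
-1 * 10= -10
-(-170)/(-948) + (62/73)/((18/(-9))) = -20899/34602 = -0.60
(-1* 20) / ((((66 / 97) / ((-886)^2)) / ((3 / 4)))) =-190361530 / 11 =-17305593.64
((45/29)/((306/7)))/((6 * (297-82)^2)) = 7/54693420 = 0.00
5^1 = 5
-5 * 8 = -40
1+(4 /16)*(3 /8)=35 /32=1.09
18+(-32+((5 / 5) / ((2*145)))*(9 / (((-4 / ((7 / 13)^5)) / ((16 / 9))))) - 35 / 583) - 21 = -35.06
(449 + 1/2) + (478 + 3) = 1861/2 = 930.50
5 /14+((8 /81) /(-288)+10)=211403 /20412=10.36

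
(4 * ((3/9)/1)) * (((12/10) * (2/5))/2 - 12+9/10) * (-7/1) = 2534/25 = 101.36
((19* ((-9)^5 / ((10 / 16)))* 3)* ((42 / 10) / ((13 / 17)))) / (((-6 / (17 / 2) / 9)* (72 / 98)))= 333640962711 / 650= 513293788.79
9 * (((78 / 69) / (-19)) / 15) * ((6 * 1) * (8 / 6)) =-624 / 2185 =-0.29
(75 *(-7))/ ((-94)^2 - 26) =-105/ 1762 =-0.06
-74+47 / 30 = -2173 / 30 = -72.43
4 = 4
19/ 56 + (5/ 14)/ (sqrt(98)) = 5* sqrt(2)/ 196 + 19/ 56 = 0.38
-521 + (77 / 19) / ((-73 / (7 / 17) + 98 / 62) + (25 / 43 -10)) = -17100142198 / 32820391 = -521.02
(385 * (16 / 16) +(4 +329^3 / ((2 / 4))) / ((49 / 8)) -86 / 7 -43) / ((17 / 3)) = 2052089.36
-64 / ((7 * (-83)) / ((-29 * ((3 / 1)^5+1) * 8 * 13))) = -47097856 / 581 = -81063.44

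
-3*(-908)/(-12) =-227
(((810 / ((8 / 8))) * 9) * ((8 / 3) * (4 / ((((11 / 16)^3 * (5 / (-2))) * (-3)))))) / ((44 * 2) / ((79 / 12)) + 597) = 1118306304 / 21393163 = 52.27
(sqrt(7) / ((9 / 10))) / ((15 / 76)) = 152 * sqrt(7) / 27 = 14.89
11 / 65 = 0.17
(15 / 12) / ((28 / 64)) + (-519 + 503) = -92 / 7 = -13.14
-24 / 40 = -3 / 5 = -0.60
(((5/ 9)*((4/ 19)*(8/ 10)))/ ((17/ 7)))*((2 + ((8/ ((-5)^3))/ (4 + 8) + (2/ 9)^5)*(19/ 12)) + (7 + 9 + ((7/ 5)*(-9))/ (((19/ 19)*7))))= 40158124888/ 64370791125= 0.62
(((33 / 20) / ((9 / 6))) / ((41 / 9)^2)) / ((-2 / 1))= -891 / 33620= -0.03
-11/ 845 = -0.01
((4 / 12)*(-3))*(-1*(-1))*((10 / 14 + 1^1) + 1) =-19 / 7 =-2.71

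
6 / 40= 3 / 20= 0.15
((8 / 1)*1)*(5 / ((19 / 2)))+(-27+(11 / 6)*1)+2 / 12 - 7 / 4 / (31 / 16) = -12777 / 589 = -21.69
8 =8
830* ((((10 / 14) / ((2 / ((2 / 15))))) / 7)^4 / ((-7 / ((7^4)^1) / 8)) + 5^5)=3531045649610 / 1361367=2593750.00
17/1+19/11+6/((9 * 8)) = 2483/132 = 18.81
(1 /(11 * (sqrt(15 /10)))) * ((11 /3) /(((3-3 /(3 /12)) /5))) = -5 * sqrt(6) /81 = -0.15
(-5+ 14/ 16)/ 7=-33/ 56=-0.59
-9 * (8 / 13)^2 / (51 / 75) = -14400 / 2873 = -5.01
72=72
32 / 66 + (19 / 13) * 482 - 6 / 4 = 603557 / 858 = 703.45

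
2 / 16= 0.12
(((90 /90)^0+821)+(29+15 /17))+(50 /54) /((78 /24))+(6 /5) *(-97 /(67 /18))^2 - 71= 213764164957 /133929315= 1596.10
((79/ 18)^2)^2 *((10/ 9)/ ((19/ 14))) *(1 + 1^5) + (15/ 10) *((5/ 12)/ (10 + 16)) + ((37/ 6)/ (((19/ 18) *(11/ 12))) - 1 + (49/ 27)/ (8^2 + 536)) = 39335590384439/ 64174453200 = 612.95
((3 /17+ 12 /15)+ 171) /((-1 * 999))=-14618 /84915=-0.17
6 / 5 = 1.20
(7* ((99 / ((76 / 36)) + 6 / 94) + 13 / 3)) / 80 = 961877 / 214320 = 4.49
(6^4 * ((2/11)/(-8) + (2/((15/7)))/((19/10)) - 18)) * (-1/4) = 1187163/209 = 5680.21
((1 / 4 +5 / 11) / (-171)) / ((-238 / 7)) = 31 / 255816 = 0.00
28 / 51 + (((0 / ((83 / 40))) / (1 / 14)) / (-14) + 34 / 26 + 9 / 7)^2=7.27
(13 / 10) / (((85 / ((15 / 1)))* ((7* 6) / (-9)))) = -117 / 2380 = -0.05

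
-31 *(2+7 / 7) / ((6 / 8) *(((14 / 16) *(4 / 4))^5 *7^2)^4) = -142962266571249025024 / 459986536544739960976801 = -0.00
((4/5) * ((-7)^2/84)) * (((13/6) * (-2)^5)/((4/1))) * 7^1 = -2548/45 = -56.62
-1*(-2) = 2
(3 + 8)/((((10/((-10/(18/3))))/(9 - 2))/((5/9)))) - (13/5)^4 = -1782919/33750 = -52.83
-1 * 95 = -95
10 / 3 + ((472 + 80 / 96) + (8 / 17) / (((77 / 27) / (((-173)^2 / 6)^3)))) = 160852523732347 / 7854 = 20480331516.72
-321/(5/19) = -6099/5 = -1219.80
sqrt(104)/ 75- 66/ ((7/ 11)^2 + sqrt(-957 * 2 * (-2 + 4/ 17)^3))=-2956896360 * sqrt(27115)/ 756605801887 + 1922525682/ 756605801887 + 2 * sqrt(26)/ 75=-0.51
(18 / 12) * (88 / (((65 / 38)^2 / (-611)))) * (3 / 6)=-4479288 / 325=-13782.42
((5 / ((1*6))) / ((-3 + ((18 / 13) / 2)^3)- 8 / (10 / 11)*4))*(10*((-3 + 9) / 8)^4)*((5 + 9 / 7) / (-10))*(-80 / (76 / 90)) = -3670363125 / 885209696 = -4.15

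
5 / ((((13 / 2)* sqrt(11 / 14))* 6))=5* sqrt(154) / 429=0.14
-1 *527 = -527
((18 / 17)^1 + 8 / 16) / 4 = 53 / 136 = 0.39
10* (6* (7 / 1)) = 420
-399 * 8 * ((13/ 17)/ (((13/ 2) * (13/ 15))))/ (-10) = 9576/ 221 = 43.33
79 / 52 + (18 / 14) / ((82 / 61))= 36947 / 14924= 2.48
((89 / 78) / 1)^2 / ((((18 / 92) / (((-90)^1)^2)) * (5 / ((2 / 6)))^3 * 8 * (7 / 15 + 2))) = 182183 / 225108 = 0.81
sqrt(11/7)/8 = sqrt(77)/56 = 0.16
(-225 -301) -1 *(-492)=-34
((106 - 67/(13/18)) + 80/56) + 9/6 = 2941/182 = 16.16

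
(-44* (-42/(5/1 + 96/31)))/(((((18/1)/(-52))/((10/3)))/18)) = -9929920/251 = -39561.43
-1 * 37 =-37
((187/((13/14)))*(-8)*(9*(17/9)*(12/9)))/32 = -44506/39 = -1141.18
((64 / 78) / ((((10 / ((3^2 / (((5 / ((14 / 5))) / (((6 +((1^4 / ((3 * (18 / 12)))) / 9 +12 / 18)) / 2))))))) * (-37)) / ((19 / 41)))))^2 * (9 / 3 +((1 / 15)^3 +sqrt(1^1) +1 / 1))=0.00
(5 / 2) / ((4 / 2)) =5 / 4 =1.25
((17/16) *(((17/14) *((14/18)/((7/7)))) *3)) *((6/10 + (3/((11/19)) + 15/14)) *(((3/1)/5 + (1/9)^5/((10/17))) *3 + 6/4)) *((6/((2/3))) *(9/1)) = 82550610539/14968800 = 5514.84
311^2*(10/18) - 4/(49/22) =23695853/441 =53732.09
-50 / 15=-10 / 3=-3.33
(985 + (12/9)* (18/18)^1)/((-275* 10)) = -269/750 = -0.36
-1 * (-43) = 43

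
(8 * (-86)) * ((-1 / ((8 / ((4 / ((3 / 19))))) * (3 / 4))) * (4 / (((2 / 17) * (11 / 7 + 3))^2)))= 11569537 / 288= 40172.00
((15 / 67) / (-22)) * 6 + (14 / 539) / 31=-9631 / 159929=-0.06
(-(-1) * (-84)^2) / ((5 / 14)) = 98784 / 5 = 19756.80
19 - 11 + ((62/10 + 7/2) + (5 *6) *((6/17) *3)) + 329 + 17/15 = 38719/102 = 379.60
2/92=1/46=0.02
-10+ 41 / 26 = -219 / 26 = -8.42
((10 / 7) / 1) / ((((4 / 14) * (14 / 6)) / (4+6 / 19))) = 1230 / 133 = 9.25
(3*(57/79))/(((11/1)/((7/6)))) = 399/1738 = 0.23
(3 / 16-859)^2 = 188815081 / 256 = 737558.91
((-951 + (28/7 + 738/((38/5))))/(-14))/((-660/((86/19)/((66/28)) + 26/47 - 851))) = 9176919043/117581310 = 78.05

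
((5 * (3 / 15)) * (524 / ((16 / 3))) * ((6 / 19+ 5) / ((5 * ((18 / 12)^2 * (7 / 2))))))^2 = 700237444 / 3980025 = 175.94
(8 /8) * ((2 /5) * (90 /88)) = 9 /22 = 0.41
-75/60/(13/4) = -5/13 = -0.38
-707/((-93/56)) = 39592/93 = 425.72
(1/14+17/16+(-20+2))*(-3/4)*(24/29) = 17001/1624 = 10.47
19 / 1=19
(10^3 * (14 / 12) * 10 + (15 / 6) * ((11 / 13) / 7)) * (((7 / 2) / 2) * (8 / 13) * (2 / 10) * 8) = 20103.08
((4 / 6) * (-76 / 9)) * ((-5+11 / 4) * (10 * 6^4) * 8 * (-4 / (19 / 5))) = -1382400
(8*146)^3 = 1593413632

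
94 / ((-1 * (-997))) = 94 / 997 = 0.09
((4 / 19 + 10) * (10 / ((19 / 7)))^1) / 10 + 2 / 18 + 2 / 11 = 144911 / 35739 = 4.05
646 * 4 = 2584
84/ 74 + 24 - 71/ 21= 16903/ 777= 21.75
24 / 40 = 3 / 5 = 0.60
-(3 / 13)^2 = -9 / 169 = -0.05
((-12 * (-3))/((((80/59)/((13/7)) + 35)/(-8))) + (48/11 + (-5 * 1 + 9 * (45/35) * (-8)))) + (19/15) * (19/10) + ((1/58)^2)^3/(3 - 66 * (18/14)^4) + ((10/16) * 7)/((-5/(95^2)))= -249509040933309290678701/31205260365440145600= -7995.74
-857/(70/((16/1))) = -6856/35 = -195.89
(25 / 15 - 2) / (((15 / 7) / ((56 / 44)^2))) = -1372 / 5445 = -0.25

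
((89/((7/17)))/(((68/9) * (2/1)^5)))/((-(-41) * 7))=801/257152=0.00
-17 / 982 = -0.02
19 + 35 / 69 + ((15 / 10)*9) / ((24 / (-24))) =829 / 138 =6.01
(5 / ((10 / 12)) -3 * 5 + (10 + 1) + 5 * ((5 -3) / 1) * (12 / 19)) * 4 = 632 / 19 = 33.26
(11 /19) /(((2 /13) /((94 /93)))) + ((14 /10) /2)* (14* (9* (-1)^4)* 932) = 726291809 /8835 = 82206.20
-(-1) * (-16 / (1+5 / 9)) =-72 / 7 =-10.29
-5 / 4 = -1.25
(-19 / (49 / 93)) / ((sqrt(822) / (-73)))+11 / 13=92.66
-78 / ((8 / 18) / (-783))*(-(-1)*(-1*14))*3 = -5771493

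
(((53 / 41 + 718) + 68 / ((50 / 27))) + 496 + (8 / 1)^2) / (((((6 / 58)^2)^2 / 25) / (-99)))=-10494665891083 / 369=-28440828973.12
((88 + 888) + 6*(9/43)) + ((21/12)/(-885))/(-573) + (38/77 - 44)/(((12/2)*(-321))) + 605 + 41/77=379147863376573/239540850780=1582.81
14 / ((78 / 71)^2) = 35287 / 3042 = 11.60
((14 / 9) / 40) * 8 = 0.31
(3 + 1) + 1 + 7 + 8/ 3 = 44/ 3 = 14.67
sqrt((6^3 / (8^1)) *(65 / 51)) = 5.87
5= 5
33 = 33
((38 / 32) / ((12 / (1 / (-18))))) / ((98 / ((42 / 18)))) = -19 / 145152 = -0.00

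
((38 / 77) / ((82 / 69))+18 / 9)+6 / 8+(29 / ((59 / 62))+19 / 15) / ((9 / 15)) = 375957749 / 6705468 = 56.07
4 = 4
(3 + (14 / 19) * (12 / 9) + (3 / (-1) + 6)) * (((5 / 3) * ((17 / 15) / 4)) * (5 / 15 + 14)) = 145469 / 3078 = 47.26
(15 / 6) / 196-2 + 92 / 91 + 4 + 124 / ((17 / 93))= 59029025 / 86632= 681.38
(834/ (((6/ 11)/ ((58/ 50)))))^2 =1966124281/ 625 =3145798.85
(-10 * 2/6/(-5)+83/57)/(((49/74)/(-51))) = -152218/931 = -163.50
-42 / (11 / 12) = -504 / 11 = -45.82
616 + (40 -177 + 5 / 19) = 9106 / 19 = 479.26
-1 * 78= -78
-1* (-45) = 45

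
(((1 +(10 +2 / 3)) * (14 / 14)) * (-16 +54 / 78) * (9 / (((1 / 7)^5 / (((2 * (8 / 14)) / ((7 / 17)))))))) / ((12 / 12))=-974709960 / 13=-74977689.23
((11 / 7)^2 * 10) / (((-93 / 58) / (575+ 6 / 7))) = -282895580 / 31899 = -8868.48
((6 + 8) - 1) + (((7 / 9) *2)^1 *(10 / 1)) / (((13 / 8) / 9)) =1289 / 13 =99.15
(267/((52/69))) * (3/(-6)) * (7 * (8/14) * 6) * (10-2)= -442152/13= -34011.69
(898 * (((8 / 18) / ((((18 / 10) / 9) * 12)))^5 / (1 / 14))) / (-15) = -7857500 / 43046721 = -0.18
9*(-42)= -378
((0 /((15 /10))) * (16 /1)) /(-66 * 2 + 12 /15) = 0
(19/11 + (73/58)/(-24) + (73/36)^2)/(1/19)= 22727477/206712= 109.95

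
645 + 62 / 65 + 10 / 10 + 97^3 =59365797 / 65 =913319.95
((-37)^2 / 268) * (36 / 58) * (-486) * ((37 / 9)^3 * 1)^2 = -3512479453921 / 472149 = -7439345.32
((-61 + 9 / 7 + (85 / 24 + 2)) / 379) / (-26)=9101 / 1655472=0.01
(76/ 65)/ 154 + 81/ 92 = 408901/ 460460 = 0.89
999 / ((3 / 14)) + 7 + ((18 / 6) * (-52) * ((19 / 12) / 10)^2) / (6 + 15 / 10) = 42016307 / 9000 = 4668.48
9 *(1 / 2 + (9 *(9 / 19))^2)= 121347 / 722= 168.07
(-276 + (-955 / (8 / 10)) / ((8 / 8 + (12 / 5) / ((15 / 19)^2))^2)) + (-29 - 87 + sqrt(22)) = -5859621623 / 13235044 + sqrt(22) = -438.04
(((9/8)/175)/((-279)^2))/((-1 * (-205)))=1/2482263000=0.00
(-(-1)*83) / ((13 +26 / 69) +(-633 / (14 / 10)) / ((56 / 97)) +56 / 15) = -11224920 / 103602749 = -0.11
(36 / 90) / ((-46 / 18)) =-18 / 115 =-0.16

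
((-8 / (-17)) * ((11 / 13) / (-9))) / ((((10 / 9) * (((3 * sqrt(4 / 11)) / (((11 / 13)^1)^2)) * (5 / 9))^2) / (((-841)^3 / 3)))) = 3161297392122243 / 788997625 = 4006726.12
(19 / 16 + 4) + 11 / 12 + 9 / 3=437 / 48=9.10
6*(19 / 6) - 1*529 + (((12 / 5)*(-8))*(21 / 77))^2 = -1459806 / 3025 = -482.58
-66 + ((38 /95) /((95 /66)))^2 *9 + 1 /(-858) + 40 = -4898919997 /193586250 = -25.31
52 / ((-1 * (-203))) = 52 / 203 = 0.26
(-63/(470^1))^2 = 3969/220900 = 0.02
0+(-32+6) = -26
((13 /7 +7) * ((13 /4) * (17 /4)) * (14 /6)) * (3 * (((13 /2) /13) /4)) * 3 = 20553 /64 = 321.14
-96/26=-48/13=-3.69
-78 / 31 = -2.52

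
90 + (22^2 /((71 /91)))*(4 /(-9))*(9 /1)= -169786 /71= -2391.35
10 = 10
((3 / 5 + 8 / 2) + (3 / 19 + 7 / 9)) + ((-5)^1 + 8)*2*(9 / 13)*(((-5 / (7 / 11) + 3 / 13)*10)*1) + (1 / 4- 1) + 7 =-305.00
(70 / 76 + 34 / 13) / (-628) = -1747 / 310232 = -0.01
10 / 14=5 / 7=0.71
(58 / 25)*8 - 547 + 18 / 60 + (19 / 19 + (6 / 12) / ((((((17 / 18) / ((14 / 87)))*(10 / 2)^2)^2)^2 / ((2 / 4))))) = -24327847216868184557 / 46150637813281250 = -527.14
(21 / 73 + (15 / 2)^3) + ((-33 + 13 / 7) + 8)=1631193 / 4088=399.02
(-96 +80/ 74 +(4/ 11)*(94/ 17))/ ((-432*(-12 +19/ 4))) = -160708/ 5417577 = -0.03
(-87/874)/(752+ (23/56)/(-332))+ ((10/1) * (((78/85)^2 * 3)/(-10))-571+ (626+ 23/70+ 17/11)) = 4246634513470847/78138306319150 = 54.35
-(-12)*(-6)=-72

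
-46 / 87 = -0.53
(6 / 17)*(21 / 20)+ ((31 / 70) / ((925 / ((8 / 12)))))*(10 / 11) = 2694413 / 7264950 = 0.37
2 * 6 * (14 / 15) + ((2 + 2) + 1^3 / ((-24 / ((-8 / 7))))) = 1601 / 105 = 15.25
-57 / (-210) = 19 / 70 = 0.27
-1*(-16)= 16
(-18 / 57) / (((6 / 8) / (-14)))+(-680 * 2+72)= -24360 / 19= -1282.11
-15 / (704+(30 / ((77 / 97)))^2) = -88935 / 12642116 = -0.01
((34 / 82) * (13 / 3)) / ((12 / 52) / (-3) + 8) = 2873 / 12669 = 0.23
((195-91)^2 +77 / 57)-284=600401 / 57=10533.35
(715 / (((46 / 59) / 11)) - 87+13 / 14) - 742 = 1490803 / 161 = 9259.65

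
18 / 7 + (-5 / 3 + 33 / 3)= 11.90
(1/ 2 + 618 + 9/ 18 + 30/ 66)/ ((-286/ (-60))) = 129.96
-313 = -313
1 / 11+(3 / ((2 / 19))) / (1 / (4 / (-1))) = -1253 / 11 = -113.91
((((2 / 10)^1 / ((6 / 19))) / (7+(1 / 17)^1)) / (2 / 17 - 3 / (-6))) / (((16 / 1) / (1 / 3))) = 5491 / 1814400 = 0.00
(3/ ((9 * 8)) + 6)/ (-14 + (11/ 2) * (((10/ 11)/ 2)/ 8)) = -290/ 657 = -0.44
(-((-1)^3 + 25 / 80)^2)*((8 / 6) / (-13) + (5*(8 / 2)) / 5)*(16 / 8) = -2299 / 624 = -3.68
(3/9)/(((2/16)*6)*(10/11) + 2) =22/177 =0.12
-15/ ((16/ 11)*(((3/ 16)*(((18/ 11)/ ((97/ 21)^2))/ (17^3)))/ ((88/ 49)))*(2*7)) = -615273610270/ 1361367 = -451952.79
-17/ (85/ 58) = -58/ 5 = -11.60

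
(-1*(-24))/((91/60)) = 1440/91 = 15.82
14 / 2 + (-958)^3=-879217905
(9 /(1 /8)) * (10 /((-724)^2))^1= 45 /32761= 0.00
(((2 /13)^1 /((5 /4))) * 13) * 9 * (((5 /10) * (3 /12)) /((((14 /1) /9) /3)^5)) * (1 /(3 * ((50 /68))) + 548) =26338.49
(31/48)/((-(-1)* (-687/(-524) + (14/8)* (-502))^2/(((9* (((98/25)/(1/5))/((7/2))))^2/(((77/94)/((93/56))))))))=251135927388/58100725267475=0.00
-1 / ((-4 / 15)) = 15 / 4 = 3.75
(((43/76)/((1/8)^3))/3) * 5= 27520/57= 482.81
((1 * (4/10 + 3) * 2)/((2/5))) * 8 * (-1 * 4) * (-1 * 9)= 4896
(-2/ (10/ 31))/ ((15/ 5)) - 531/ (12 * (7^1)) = -3523/ 420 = -8.39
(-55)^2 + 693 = 3718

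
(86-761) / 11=-675 / 11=-61.36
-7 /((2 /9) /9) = -567 /2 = -283.50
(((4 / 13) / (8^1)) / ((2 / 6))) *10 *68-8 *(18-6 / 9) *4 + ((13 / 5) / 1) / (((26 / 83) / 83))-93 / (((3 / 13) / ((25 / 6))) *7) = -37109 / 1365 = -27.19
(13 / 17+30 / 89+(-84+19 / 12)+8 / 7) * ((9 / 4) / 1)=-30567669 / 169456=-180.39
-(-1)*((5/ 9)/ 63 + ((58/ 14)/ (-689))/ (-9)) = 3706/ 390663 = 0.01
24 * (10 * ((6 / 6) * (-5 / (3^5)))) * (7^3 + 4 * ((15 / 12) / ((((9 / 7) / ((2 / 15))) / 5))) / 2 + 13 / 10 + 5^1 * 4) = -3948440 / 2187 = -1805.41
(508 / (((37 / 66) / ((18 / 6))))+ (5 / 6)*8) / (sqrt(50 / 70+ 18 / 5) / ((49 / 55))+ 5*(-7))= -8896970327 / 113759571-40760797*sqrt(5285) / 568797855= -83.42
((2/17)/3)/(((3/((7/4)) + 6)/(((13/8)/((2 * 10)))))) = 91/220320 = 0.00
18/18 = 1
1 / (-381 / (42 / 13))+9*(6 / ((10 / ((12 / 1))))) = 534854 / 8255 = 64.79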